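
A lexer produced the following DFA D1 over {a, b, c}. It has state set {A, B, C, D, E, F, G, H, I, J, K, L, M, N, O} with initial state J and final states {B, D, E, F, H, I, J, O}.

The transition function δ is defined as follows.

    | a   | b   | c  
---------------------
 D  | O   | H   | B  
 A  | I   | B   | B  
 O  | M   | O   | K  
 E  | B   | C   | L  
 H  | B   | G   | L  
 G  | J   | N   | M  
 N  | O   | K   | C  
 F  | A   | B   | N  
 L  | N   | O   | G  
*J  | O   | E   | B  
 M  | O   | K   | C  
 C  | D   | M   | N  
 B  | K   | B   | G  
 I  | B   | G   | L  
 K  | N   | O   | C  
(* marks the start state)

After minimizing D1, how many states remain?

7

First remove the unreachable states {A,F,I}; 12 states remain.
Initial partition by acceptance: {B,D,E,H,J,O} | {C,G,K,L,M,N}.
On input a, block {B,D,E,H,J,O} splits into {D,E,H,J} and {B,O}.
Refine {D,E,H,J} on symbol b: members go to different blocks, giving {D,J} and {E,H}.
Split {C,G,K,L,M,N} by δ(·,a) → {C,G} and {K,L} and {M,N}.
On input a, block {B,O} splits into {B} and {O}.
No further refinement is possible. Final partition (7 blocks): {D,J} | {C,G} | {B} | {E,H} | {K,L} | {M,N} | {O}.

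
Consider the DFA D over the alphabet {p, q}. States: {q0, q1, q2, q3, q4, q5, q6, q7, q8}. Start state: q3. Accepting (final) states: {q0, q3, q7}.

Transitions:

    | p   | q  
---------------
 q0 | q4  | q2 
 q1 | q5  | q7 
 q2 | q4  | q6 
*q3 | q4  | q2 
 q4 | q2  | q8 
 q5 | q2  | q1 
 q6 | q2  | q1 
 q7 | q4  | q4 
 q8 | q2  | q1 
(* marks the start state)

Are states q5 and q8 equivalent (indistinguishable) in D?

States {q0} cannot be reached from the start state, so discard them.
P0 = {q3,q7} | {q1,q2,q4,q5,q6,q8}.
Split {q1,q2,q4,q5,q6,q8} by δ(·,q) → {q2,q4,q5,q6,q8} and {q1}.
Refine {q2,q4,q5,q6,q8} on symbol q: members go to different blocks, giving {q5,q6,q8} and {q2,q4}.
Stable partition: {q3,q7} | {q5,q6,q8} | {q1} | {q2,q4} — 4 equivalence classes.
q5 and q8 lie in the same block of the stable partition, so they are equivalent — no string distinguishes them.

Yes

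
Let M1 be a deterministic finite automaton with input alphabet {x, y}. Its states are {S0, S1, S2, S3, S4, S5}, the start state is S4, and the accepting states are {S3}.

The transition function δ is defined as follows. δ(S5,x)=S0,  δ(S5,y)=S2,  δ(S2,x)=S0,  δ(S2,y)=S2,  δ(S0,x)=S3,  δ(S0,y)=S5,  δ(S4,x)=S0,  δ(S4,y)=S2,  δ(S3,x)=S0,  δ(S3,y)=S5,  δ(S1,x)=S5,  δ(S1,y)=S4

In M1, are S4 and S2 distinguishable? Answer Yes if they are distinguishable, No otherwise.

No

First remove the unreachable states {S1}; 5 states remain.
Initial partition by acceptance: {S3} | {S0,S2,S4,S5}.
Split {S0,S2,S4,S5} by δ(·,x) → {S2,S4,S5} and {S0}.
Stable partition: {S3} | {S2,S4,S5} | {S0} — 3 equivalence classes.
S4 and S2 lie in the same block of the stable partition, so they are equivalent — no string distinguishes them.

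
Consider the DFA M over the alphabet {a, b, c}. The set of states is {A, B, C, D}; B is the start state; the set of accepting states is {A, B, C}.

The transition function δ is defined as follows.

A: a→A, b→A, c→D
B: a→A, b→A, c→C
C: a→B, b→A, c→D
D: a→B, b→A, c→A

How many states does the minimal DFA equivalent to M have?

Every state is reachable, so we keep all 4.
P0 = {A,B,C} | {D}.
Refine {A,B,C} on symbol c: members go to different blocks, giving {A,C} and {B}.
Refine {A,C} on symbol a: members go to different blocks, giving {A} and {C}.
The partition is now stable with 4 blocks: {A} | {D} | {B} | {C}.

4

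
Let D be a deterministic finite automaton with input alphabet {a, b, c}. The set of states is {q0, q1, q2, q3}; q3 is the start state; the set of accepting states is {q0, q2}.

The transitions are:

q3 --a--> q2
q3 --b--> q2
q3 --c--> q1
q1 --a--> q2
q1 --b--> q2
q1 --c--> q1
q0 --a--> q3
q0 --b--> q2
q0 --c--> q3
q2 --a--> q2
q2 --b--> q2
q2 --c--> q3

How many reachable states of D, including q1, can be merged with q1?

First remove the unreachable states {q0}; 3 states remain.
Start with accepting vs non-accepting: {q2} | {q1,q3}.
Stable partition: {q2} | {q1,q3} — 2 equivalence classes.
The equivalence class containing q1 is {q1,q3}, of size 2.

2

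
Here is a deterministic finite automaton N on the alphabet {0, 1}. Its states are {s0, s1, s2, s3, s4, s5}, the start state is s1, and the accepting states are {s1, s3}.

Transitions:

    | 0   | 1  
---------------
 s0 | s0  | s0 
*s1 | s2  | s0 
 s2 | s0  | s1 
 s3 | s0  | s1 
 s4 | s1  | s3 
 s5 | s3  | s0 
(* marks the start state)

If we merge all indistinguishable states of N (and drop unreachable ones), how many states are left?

First remove the unreachable states {s3,s4,s5}; 3 states remain.
P0 = {s1} | {s0,s2}.
Refine {s0,s2} on symbol 1: members go to different blocks, giving {s0} and {s2}.
No further refinement is possible. Final partition (3 blocks): {s1} | {s0} | {s2}.

3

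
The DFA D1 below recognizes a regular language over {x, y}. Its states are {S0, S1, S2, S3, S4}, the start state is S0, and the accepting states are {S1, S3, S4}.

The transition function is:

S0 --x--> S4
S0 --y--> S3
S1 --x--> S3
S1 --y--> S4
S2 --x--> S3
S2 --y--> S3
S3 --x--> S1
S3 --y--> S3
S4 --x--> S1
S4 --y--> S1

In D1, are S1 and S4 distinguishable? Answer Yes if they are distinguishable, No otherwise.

No

Reachable states from the start: {S0,S1,S3,S4}. Unreachable: {S2} — drop them.
P0 = {S1,S3,S4} | {S0}.
No further refinement is possible. Final partition (2 blocks): {S1,S3,S4} | {S0}.
S1 and S4 lie in the same block of the stable partition, so they are equivalent — no string distinguishes them.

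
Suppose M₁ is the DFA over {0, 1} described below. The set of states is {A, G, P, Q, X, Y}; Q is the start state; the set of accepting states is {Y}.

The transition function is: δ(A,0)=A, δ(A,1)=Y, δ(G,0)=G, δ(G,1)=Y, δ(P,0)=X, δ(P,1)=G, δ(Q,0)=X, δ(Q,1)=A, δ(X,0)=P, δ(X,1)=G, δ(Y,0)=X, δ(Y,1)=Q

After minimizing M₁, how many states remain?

3

P0 = {Y} | {A,G,P,Q,X}.
Split {A,G,P,Q,X} by δ(·,1) → {P,Q,X} and {A,G}.
No further refinement is possible. Final partition (3 blocks): {Y} | {P,Q,X} | {A,G}.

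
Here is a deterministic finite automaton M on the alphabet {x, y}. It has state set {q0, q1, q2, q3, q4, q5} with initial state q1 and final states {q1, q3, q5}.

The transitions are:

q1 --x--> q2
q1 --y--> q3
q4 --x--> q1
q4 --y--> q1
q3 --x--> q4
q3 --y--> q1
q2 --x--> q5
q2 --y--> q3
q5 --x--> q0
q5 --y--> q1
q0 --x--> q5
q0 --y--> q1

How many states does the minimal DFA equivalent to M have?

2

Start with accepting vs non-accepting: {q1,q3,q5} | {q0,q2,q4}.
Stable partition: {q1,q3,q5} | {q0,q2,q4} — 2 equivalence classes.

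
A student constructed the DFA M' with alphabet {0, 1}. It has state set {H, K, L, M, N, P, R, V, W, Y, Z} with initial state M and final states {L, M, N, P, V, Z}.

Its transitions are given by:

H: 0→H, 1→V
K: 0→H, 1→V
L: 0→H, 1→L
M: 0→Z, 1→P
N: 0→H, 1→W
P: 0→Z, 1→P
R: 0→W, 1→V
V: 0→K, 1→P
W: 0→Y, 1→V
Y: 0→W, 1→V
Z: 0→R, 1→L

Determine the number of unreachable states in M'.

1

Starting at M and following transitions, the reachable set is {H, K, L, M, P, R, V, W, Y, Z}. That leaves N unreachable — 1 in total.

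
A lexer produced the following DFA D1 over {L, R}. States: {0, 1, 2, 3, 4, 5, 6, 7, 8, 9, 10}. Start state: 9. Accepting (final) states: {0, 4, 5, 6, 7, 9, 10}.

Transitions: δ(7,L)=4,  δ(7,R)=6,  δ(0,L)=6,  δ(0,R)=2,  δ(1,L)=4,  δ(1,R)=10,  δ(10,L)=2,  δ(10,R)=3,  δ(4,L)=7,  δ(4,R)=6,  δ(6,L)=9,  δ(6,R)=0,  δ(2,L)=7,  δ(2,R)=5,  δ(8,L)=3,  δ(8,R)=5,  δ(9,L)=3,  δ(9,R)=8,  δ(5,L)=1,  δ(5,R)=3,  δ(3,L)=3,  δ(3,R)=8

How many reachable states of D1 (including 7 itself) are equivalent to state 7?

2

P0 = {0,4,5,6,7,9,10} | {1,2,3,8}.
Split {0,4,5,6,7,9,10} by δ(·,L) → {0,4,6,7} and {5,9,10}.
Refine {0,4,6,7} on symbol L: members go to different blocks, giving {0,4,7} and {6}.
On input L, block {0,4,7} splits into {4,7} and {0}.
Split {1,2,3,8} by δ(·,L) → {1,2} and {3,8}.
On input L, block {5,9,10} splits into {5,10} and {9}.
Refine {3,8} on symbol R: members go to different blocks, giving {3} and {8}.
Stable partition: {4,7} | {1,2} | {5,10} | {6} | {0} | {3} | {9} | {8} — 8 equivalence classes.
State 7 belongs to the block {4,7}, which has 2 states.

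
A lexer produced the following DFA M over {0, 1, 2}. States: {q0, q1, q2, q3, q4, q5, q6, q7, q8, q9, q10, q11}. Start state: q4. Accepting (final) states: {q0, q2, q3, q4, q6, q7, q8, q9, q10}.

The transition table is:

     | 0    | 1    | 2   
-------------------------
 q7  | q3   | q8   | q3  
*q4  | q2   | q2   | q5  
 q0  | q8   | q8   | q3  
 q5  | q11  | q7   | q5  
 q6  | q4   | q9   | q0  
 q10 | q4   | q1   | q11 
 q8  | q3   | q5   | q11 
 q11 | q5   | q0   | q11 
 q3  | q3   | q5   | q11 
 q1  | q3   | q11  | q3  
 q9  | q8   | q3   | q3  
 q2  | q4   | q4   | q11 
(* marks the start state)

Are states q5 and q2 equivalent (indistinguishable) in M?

Reachable states from the start: {q0,q2,q3,q4,q5,q7,q8,q11}. Unreachable: {q1,q6,q9,q10} — drop them.
Initial partition by acceptance: {q0,q2,q3,q4,q7,q8} | {q5,q11}.
On input 1, block {q0,q2,q3,q4,q7,q8} splits into {q0,q2,q4,q7} and {q3,q8}.
Refine {q0,q2,q4,q7} on symbol 0: members go to different blocks, giving {q0,q7} and {q2,q4}.
No further refinement is possible. Final partition (4 blocks): {q0,q7} | {q5,q11} | {q3,q8} | {q2,q4}.
q5 and q2 end up in different blocks, so they are distinguishable. For instance, the string 'ε' is accepted from only q2.

No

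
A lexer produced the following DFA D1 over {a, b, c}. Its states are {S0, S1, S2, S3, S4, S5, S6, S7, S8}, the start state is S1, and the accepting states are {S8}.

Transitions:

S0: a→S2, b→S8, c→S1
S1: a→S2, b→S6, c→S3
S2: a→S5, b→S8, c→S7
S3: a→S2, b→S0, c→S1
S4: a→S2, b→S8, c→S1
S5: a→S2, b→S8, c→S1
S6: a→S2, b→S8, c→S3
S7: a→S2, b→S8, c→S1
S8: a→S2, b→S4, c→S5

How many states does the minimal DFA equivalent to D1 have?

4

All states are reachable from the start state.
P0 = {S8} | {S0,S1,S2,S3,S4,S5,S6,S7}.
Split {S0,S1,S2,S3,S4,S5,S6,S7} by δ(·,b) → {S0,S2,S4,S5,S6,S7} and {S1,S3}.
Split {S0,S2,S4,S5,S6,S7} by δ(·,c) → {S0,S4,S5,S6,S7} and {S2}.
No further refinement is possible. Final partition (4 blocks): {S8} | {S0,S4,S5,S6,S7} | {S1,S3} | {S2}.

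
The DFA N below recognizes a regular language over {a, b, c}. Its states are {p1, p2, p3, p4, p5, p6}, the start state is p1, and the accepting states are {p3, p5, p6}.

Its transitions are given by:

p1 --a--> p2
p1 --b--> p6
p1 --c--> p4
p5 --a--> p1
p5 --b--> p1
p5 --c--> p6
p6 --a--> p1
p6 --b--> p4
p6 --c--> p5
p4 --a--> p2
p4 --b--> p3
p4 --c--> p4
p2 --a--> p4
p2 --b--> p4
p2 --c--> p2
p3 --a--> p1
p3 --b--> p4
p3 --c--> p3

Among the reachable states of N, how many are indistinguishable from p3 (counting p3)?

Every state is reachable, so we keep all 6.
P0 = {p3,p5,p6} | {p1,p2,p4}.
Split {p1,p2,p4} by δ(·,b) → {p1,p4} and {p2}.
Stable partition: {p3,p5,p6} | {p1,p4} | {p2} — 3 equivalence classes.
State p3 belongs to the block {p3,p5,p6}, which has 3 states.

3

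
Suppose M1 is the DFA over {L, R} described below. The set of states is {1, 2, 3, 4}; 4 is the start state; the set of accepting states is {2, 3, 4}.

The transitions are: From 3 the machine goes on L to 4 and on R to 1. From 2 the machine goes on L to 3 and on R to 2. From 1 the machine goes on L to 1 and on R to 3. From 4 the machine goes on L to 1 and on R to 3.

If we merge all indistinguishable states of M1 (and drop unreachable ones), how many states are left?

Reachable states from the start: {1,3,4}. Unreachable: {2} — drop them.
Start with accepting vs non-accepting: {3,4} | {1}.
Split {3,4} by δ(·,L) → {3} and {4}.
The partition is now stable with 3 blocks: {3} | {1} | {4}.

3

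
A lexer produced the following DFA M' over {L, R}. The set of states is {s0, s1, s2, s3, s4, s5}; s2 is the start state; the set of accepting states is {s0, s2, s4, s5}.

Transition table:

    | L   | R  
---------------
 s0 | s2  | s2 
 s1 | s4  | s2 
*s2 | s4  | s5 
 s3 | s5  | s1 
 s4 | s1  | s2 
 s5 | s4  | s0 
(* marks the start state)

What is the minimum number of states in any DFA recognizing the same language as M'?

5

First remove the unreachable states {s3}; 5 states remain.
Start with accepting vs non-accepting: {s0,s2,s4,s5} | {s1}.
Split {s0,s2,s4,s5} by δ(·,L) → {s0,s2,s5} and {s4}.
Refine {s0,s2,s5} on symbol L: members go to different blocks, giving {s2,s5} and {s0}.
Refine {s2,s5} on symbol R: members go to different blocks, giving {s2} and {s5}.
No further refinement is possible. Final partition (5 blocks): {s2} | {s1} | {s4} | {s0} | {s5}.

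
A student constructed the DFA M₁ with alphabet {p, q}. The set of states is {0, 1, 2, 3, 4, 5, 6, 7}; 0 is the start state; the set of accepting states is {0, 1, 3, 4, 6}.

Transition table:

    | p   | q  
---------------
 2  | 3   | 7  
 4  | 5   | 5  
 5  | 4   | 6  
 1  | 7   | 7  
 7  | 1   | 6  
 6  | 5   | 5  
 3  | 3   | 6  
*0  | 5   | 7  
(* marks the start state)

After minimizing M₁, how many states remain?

2

Reachable states from the start: {0,1,4,5,6,7}. Unreachable: {2,3} — drop them.
Initial partition by acceptance: {0,1,4,6} | {5,7}.
Stable partition: {0,1,4,6} | {5,7} — 2 equivalence classes.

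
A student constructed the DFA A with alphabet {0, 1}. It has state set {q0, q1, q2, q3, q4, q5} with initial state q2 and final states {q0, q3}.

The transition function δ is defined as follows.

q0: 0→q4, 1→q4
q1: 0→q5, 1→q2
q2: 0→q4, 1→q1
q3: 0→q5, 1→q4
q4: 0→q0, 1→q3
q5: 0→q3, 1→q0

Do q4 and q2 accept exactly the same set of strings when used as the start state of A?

No

All states are reachable from the start state.
Start with accepting vs non-accepting: {q0,q3} | {q1,q2,q4,q5}.
Split {q1,q2,q4,q5} by δ(·,0) → {q1,q2} and {q4,q5}.
No further refinement is possible. Final partition (3 blocks): {q0,q3} | {q1,q2} | {q4,q5}.
q4 and q2 end up in different blocks, so they are distinguishable. For instance, the string '0' is accepted from only q4.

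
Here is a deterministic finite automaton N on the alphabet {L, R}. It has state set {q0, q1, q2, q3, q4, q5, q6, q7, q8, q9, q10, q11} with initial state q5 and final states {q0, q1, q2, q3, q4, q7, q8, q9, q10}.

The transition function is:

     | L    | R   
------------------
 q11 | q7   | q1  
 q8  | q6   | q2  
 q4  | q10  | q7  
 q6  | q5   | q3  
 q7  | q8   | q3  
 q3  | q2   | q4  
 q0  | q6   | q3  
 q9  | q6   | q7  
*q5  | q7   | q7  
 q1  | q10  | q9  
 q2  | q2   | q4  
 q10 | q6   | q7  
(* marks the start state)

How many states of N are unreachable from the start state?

BFS from q5 reaches {q2, q3, q4, q5, q6, q7, q8, q10}; the 4 state(s) q0, q1, q9, q11 are never visited.

4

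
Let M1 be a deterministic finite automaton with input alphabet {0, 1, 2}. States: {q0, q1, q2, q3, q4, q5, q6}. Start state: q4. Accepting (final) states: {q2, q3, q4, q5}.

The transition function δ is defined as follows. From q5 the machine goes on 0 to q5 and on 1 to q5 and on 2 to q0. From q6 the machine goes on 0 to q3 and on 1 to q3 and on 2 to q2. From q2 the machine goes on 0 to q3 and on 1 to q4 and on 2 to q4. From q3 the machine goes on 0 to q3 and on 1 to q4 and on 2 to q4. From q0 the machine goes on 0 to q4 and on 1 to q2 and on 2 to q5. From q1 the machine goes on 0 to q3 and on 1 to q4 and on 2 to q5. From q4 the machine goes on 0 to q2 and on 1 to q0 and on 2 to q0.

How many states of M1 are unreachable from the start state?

2

BFS from q4 reaches {q0, q2, q3, q4, q5}; the 2 state(s) q1, q6 are never visited.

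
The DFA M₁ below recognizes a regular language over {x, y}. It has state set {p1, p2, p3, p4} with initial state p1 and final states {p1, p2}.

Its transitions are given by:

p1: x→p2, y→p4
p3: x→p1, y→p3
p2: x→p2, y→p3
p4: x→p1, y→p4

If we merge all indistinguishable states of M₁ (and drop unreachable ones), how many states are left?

2

Every state is reachable, so we keep all 4.
Start with accepting vs non-accepting: {p1,p2} | {p3,p4}.
Stable partition: {p1,p2} | {p3,p4} — 2 equivalence classes.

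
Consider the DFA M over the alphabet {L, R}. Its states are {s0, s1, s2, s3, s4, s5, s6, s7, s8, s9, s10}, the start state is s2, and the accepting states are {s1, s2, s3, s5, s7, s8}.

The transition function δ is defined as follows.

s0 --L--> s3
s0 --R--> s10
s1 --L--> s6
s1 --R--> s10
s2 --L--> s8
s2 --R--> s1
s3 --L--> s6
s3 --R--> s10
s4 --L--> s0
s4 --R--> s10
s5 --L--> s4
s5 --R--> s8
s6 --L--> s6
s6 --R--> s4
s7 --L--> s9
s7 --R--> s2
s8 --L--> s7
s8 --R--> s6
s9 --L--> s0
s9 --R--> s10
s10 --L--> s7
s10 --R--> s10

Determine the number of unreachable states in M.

1

No path from s2 leads to s5; the other 10 states are all reachable.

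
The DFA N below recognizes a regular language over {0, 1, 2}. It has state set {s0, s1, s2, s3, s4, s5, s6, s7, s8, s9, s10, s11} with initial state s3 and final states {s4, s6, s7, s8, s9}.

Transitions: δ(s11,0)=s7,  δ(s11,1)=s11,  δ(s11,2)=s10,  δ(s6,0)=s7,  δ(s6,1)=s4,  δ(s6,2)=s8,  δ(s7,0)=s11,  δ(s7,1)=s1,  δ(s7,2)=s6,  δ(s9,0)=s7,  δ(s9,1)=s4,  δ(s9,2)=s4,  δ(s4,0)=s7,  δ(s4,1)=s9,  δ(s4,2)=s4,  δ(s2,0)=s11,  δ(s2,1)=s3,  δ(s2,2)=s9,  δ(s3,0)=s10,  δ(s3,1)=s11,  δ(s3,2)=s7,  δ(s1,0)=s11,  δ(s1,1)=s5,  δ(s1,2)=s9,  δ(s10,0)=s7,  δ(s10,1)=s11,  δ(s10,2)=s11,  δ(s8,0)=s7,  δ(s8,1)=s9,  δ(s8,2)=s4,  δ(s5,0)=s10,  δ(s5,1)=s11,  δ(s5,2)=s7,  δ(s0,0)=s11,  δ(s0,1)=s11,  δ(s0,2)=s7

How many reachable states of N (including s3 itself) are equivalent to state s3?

2

Reachable states from the start: {s1,s3,s4,s5,s6,s7,s8,s9,s10,s11}. Unreachable: {s0,s2} — drop them.
Initial partition by acceptance: {s4,s6,s7,s8,s9} | {s1,s3,s5,s10,s11}.
Refine {s4,s6,s7,s8,s9} on symbol 0: members go to different blocks, giving {s4,s6,s8,s9} and {s7}.
On input 0, block {s1,s3,s5,s10,s11} splits into {s1,s3,s5} and {s10,s11}.
On input 1, block {s1,s3,s5} splits into {s3,s5} and {s1}.
No further refinement is possible. Final partition (5 blocks): {s4,s6,s8,s9} | {s3,s5} | {s7} | {s10,s11} | {s1}.
State s3 belongs to the block {s3,s5}, which has 2 states.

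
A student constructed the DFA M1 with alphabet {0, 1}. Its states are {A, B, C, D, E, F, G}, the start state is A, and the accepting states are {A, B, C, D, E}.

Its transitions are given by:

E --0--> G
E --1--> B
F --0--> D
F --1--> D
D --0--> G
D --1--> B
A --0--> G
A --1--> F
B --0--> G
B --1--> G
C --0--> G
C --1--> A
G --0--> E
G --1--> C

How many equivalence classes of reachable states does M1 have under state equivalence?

3

All states are reachable from the start state.
Start with accepting vs non-accepting: {A,B,C,D,E} | {F,G}.
On input 1, block {A,B,C,D,E} splits into {C,D,E} and {A,B}.
The partition is now stable with 3 blocks: {C,D,E} | {F,G} | {A,B}.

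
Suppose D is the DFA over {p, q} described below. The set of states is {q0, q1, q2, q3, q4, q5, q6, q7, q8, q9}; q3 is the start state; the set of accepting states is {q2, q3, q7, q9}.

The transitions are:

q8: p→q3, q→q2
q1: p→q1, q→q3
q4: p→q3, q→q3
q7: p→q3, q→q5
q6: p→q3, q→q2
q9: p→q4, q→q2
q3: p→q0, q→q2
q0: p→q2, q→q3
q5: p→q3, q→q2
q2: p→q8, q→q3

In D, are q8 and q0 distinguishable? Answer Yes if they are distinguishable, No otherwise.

No

States {q1,q4,q5,q6,q7,q9} cannot be reached from the start state, so discard them.
Start with accepting vs non-accepting: {q2,q3} | {q0,q8}.
The partition is now stable with 2 blocks: {q2,q3} | {q0,q8}.
q8 and q0 lie in the same block of the stable partition, so they are equivalent — no string distinguishes them.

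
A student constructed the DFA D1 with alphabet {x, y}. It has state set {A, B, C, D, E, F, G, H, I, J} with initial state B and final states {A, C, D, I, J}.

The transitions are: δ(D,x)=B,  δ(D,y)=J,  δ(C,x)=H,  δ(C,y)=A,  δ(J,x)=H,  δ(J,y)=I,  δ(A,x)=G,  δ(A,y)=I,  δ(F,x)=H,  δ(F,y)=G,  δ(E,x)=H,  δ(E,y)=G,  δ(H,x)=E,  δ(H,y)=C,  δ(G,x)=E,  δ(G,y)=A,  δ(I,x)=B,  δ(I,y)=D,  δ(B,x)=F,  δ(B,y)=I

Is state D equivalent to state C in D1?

All states are reachable from the start state.
Start with accepting vs non-accepting: {A,C,D,I,J} | {B,E,F,G,H}.
Split {B,E,F,G,H} by δ(·,y) → {B,G,H} and {E,F}.
Stable partition: {A,C,D,I,J} | {B,G,H} | {E,F} — 3 equivalence classes.
D and C lie in the same block of the stable partition, so they are equivalent — no string distinguishes them.

Yes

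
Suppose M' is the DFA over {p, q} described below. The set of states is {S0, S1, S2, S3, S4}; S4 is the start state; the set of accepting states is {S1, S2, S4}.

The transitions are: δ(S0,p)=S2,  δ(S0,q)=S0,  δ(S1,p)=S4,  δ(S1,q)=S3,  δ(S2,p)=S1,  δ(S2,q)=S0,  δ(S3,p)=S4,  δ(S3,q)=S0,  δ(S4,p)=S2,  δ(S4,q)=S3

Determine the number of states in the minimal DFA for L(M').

2

Initial partition by acceptance: {S1,S2,S4} | {S0,S3}.
No further refinement is possible. Final partition (2 blocks): {S1,S2,S4} | {S0,S3}.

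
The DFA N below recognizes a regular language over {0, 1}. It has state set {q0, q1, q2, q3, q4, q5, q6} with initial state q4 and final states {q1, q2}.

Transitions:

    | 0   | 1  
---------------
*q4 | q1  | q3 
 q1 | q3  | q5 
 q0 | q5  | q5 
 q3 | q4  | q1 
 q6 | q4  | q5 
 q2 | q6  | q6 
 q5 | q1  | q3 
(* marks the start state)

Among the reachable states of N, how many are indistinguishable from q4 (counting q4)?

First remove the unreachable states {q0,q2,q6}; 4 states remain.
P0 = {q1} | {q3,q4,q5}.
Refine {q3,q4,q5} on symbol 0: members go to different blocks, giving {q4,q5} and {q3}.
Stable partition: {q1} | {q4,q5} | {q3} — 3 equivalence classes.
State q4 belongs to the block {q4,q5}, which has 2 states.

2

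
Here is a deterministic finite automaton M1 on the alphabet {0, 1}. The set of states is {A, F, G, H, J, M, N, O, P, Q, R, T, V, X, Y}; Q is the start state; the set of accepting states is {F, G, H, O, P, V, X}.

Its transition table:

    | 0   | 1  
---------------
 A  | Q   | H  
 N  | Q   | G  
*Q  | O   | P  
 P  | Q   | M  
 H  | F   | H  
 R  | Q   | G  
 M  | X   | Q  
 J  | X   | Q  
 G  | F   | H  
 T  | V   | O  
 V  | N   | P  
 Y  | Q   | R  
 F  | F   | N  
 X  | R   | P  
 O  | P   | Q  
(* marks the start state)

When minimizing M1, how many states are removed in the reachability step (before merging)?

5

Starting at Q and following transitions, the reachable set is {F, G, H, M, N, O, P, Q, R, X}. That leaves A, J, T, V, Y unreachable — 5 in total.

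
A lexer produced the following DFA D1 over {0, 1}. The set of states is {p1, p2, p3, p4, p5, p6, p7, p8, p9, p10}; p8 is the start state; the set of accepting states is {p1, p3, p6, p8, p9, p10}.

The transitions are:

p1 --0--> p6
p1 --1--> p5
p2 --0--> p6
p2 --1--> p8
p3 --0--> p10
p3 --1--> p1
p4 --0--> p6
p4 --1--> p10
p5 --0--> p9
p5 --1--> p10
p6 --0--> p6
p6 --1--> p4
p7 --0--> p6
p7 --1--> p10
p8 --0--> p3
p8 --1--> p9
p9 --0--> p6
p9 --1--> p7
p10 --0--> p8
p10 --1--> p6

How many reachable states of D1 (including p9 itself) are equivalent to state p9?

States {p2} cannot be reached from the start state, so discard them.
Start with accepting vs non-accepting: {p1,p3,p6,p8,p9,p10} | {p4,p5,p7}.
Refine {p1,p3,p6,p8,p9,p10} on symbol 1: members go to different blocks, giving {p1,p6,p9} and {p3,p8,p10}.
Stable partition: {p1,p6,p9} | {p4,p5,p7} | {p3,p8,p10} — 3 equivalence classes.
State p9 belongs to the block {p1,p6,p9}, which has 3 states.

3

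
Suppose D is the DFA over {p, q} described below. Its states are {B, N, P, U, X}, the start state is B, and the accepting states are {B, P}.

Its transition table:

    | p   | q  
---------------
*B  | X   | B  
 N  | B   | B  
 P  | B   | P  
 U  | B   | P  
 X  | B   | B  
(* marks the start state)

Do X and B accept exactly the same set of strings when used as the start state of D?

States {N,P,U} cannot be reached from the start state, so discard them.
Initial partition by acceptance: {B} | {X}.
No further refinement is possible. Final partition (2 blocks): {B} | {X}.
X and B end up in different blocks, so they are distinguishable. For instance, the string 'ε' is accepted from only B.

No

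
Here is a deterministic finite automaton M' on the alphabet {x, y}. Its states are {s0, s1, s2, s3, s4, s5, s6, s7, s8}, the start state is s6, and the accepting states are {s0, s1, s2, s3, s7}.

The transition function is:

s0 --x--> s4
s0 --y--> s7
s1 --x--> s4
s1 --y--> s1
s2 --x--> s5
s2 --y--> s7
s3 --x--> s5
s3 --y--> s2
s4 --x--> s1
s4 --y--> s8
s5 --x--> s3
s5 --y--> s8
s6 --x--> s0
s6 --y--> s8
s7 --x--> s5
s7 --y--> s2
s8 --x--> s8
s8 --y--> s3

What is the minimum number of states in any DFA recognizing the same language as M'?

3

All states are reachable from the start state.
Start with accepting vs non-accepting: {s0,s1,s2,s3,s7} | {s4,s5,s6,s8}.
Split {s4,s5,s6,s8} by δ(·,x) → {s4,s5,s6} and {s8}.
No further refinement is possible. Final partition (3 blocks): {s0,s1,s2,s3,s7} | {s4,s5,s6} | {s8}.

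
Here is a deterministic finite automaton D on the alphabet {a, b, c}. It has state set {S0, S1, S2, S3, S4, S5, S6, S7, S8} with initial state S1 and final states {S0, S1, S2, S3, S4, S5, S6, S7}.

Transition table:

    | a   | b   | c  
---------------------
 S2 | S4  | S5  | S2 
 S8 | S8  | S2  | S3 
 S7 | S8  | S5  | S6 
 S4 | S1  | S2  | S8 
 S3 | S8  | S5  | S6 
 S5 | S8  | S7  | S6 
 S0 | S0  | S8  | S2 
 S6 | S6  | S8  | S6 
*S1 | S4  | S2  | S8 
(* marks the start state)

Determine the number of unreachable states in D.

1

Starting at S1 and following transitions, the reachable set is {S1, S2, S3, S4, S5, S6, S7, S8}. That leaves S0 unreachable — 1 in total.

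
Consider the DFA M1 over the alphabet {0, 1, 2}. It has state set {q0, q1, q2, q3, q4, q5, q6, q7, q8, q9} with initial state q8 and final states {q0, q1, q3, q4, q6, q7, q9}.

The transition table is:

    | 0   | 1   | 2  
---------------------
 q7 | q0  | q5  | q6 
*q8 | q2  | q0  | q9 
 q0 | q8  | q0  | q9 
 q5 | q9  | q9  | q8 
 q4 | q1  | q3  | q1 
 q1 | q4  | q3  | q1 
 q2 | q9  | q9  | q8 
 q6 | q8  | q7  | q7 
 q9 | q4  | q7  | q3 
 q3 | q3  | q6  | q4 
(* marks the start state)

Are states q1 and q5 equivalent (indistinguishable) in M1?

Every state is reachable, so we keep all 10.
Start with accepting vs non-accepting: {q0,q1,q3,q4,q6,q7,q9} | {q2,q5,q8}.
Refine {q0,q1,q3,q4,q6,q7,q9} on symbol 0: members go to different blocks, giving {q1,q3,q4,q7,q9} and {q0,q6}.
Refine {q1,q3,q4,q7,q9} on symbol 0: members go to different blocks, giving {q1,q3,q4,q9} and {q7}.
Refine {q1,q3,q4,q9} on symbol 1: members go to different blocks, giving {q1,q4} and {q3} and {q9}.
On input 0, block {q2,q5,q8} splits into {q2,q5} and {q8}.
Split {q0,q6} by δ(·,1) → {q0} and {q6}.
No further refinement is possible. Final partition (8 blocks): {q1,q4} | {q2,q5} | {q0} | {q7} | {q3} | {q9} | {q8} | {q6}.
q1 and q5 end up in different blocks, so they are distinguishable. For instance, the string 'ε' is accepted from only q1.

No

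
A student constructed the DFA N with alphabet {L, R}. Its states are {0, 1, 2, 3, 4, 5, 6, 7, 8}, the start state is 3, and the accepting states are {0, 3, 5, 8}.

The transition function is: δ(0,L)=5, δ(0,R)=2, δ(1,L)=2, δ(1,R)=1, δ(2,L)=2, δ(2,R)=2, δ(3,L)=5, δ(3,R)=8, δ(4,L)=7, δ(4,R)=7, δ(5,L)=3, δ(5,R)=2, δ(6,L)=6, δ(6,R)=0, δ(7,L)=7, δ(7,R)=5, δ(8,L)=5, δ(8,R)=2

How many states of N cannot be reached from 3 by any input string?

5

Starting at 3 and following transitions, the reachable set is {2, 3, 5, 8}. That leaves 0, 1, 4, 6, 7 unreachable — 5 in total.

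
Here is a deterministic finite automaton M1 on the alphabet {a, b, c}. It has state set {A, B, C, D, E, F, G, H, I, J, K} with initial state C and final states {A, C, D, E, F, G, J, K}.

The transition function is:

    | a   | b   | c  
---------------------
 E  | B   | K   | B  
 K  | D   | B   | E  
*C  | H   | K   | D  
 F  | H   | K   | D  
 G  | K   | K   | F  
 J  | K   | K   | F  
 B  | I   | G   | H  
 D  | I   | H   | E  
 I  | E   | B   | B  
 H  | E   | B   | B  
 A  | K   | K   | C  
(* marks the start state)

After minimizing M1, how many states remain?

7

First remove the unreachable states {A,J}; 9 states remain.
Start with accepting vs non-accepting: {C,D,E,F,G,K} | {B,H,I}.
Split {C,D,E,F,G,K} by δ(·,a) → {C,D,E,F} and {G,K}.
Refine {C,D,E,F} on symbol b: members go to different blocks, giving {C,E,F} and {D}.
On input c, block {C,E,F} splits into {C,F} and {E}.
Refine {B,H,I} on symbol a: members go to different blocks, giving {H,I} and {B}.
On input a, block {G,K} splits into {G} and {K}.
No further refinement is possible. Final partition (7 blocks): {C,F} | {H,I} | {G} | {D} | {E} | {B} | {K}.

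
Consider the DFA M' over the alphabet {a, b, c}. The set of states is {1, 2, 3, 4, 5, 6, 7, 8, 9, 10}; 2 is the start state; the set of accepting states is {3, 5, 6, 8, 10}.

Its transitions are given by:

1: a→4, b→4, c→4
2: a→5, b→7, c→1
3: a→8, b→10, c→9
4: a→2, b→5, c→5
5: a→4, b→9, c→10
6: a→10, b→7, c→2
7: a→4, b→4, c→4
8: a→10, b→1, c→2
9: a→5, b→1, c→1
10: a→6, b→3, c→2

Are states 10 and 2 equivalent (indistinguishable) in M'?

All states are reachable from the start state.
P0 = {3,5,6,8,10} | {1,2,4,7,9}.
Split {3,5,6,8,10} by δ(·,a) → {3,6,8,10} and {5}.
Refine {3,6,8,10} on symbol b: members go to different blocks, giving {3,10} and {6,8}.
Split {1,2,4,7,9} by δ(·,a) → {1,4,7} and {2,9}.
Split {1,4,7} by δ(·,a) → {1,7} and {4}.
The partition is now stable with 6 blocks: {3,10} | {1,7} | {5} | {6,8} | {2,9} | {4}.
10 and 2 end up in different blocks, so they are distinguishable. For instance, the string 'ε' is accepted from only 10.

No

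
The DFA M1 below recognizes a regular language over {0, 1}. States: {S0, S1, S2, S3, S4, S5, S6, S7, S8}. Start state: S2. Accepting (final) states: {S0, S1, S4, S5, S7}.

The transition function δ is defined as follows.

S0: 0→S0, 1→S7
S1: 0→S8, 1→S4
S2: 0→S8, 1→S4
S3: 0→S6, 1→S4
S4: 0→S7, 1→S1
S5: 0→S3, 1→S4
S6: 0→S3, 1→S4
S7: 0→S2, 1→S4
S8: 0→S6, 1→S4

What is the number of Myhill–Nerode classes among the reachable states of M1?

States {S0,S5} cannot be reached from the start state, so discard them.
P0 = {S1,S4,S7} | {S2,S3,S6,S8}.
Refine {S1,S4,S7} on symbol 0: members go to different blocks, giving {S1,S7} and {S4}.
Stable partition: {S1,S7} | {S2,S3,S6,S8} | {S4} — 3 equivalence classes.

3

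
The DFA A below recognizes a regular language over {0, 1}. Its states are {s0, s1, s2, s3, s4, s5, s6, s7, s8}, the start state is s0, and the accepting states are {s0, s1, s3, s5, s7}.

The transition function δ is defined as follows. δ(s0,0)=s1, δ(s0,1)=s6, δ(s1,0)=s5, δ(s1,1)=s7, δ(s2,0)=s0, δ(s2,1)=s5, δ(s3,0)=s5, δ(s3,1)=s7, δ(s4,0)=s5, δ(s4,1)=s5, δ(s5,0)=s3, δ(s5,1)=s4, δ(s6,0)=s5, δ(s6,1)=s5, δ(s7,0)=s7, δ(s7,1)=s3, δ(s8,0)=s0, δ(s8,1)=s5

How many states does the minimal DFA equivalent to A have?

4

States {s2,s8} cannot be reached from the start state, so discard them.
Start with accepting vs non-accepting: {s0,s1,s3,s5,s7} | {s4,s6}.
Refine {s0,s1,s3,s5,s7} on symbol 1: members go to different blocks, giving {s1,s3,s7} and {s0,s5}.
Split {s1,s3,s7} by δ(·,0) → {s1,s3} and {s7}.
Stable partition: {s1,s3} | {s4,s6} | {s0,s5} | {s7} — 4 equivalence classes.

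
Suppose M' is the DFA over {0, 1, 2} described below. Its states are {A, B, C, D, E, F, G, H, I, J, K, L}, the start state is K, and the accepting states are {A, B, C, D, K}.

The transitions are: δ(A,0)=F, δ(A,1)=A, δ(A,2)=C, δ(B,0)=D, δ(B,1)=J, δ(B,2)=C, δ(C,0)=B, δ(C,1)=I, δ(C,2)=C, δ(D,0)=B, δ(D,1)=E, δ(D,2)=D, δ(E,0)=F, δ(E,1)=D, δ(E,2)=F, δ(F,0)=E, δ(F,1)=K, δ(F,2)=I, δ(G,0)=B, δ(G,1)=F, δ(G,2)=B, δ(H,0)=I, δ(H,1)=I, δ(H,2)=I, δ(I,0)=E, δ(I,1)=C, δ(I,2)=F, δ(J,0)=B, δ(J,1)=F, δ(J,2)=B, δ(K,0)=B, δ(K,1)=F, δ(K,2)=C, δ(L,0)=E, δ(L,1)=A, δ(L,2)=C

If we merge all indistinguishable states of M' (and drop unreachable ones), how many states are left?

States {A,G,H,L} cannot be reached from the start state, so discard them.
P0 = {B,C,D,K} | {E,F,I,J}.
Split {E,F,I,J} by δ(·,0) → {E,F,I} and {J}.
On input 1, block {B,C,D,K} splits into {C,D,K} and {B}.
No further refinement is possible. Final partition (4 blocks): {C,D,K} | {E,F,I} | {J} | {B}.

4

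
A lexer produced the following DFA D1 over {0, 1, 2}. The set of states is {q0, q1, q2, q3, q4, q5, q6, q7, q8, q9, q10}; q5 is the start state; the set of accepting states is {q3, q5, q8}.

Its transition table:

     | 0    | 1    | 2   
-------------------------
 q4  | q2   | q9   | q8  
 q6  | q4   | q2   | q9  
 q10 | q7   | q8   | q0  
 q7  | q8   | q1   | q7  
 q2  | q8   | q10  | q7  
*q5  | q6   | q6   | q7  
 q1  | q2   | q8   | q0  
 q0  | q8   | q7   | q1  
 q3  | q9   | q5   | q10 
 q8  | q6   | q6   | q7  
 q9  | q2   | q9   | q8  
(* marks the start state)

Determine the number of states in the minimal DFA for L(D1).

First remove the unreachable states {q3}; 10 states remain.
Start with accepting vs non-accepting: {q5,q8} | {q0,q1,q2,q4,q6,q7,q9,q10}.
Split {q0,q1,q2,q4,q6,q7,q9,q10} by δ(·,0) → {q1,q4,q6,q9,q10} and {q0,q2,q7}.
Split {q1,q4,q6,q9,q10} by δ(·,0) → {q1,q4,q9,q10} and {q6}.
Split {q1,q4,q9,q10} by δ(·,1) → {q1,q10} and {q4,q9}.
Split {q0,q2,q7} by δ(·,1) → {q2,q7} and {q0}.
No further refinement is possible. Final partition (6 blocks): {q5,q8} | {q1,q10} | {q2,q7} | {q6} | {q4,q9} | {q0}.

6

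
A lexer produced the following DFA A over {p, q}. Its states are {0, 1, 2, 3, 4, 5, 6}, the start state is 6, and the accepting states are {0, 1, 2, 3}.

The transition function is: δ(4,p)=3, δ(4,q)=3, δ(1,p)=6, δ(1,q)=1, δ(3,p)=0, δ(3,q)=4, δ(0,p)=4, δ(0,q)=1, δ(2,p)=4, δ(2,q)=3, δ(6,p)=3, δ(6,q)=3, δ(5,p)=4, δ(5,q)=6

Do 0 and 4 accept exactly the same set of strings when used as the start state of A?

First remove the unreachable states {2,5}; 5 states remain.
Initial partition by acceptance: {0,1,3} | {4,6}.
Split {0,1,3} by δ(·,p) → {0,1} and {3}.
No further refinement is possible. Final partition (3 blocks): {0,1} | {4,6} | {3}.
0 and 4 end up in different blocks, so they are distinguishable. For instance, the string 'ε' is accepted from only 0.

No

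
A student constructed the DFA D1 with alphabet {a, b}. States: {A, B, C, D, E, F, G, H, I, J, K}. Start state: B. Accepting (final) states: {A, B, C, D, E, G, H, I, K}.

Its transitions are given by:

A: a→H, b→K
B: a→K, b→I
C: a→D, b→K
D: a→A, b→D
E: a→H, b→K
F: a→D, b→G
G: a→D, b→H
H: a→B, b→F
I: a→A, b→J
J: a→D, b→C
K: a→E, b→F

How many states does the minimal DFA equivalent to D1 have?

5

Start with accepting vs non-accepting: {A,B,C,D,E,G,H,I,K} | {F,J}.
Split {A,B,C,D,E,G,H,I,K} by δ(·,b) → {A,B,C,D,E,G} and {H,I,K}.
On input a, block {A,B,C,D,E,G} splits into {A,B,E} and {C,D,G}.
Refine {C,D,G} on symbol a: members go to different blocks, giving {C,G} and {D}.
The partition is now stable with 5 blocks: {A,B,E} | {F,J} | {H,I,K} | {C,G} | {D}.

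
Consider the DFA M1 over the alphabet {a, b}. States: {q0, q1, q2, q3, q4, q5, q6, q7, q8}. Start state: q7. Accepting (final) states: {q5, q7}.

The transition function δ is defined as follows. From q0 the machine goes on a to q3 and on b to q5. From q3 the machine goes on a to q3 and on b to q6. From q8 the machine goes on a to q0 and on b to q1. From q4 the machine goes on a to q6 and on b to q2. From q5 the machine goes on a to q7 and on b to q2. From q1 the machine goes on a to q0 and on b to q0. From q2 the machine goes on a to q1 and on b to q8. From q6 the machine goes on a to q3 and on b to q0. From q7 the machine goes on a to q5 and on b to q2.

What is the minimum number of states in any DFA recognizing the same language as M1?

7

First remove the unreachable states {q4}; 8 states remain.
Initial partition by acceptance: {q5,q7} | {q0,q1,q2,q3,q6,q8}.
On input b, block {q0,q1,q2,q3,q6,q8} splits into {q1,q2,q3,q6,q8} and {q0}.
Refine {q1,q2,q3,q6,q8} on symbol a: members go to different blocks, giving {q2,q3,q6} and {q1,q8}.
On input a, block {q2,q3,q6} splits into {q3,q6} and {q2}.
Refine {q3,q6} on symbol b: members go to different blocks, giving {q3} and {q6}.
On input b, block {q1,q8} splits into {q1} and {q8}.
The partition is now stable with 7 blocks: {q5,q7} | {q3} | {q0} | {q1} | {q2} | {q6} | {q8}.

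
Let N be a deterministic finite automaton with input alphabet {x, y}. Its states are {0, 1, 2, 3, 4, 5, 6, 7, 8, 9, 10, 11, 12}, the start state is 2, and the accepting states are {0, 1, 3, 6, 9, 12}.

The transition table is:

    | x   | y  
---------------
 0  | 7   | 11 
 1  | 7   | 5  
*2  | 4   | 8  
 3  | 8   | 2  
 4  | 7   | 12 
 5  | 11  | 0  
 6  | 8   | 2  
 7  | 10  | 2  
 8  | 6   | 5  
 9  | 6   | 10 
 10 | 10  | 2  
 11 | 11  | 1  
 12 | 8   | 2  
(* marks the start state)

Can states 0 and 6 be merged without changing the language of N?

No

States {3,9} cannot be reached from the start state, so discard them.
Initial partition by acceptance: {0,1,6,12} | {2,4,5,7,8,10,11}.
Refine {2,4,5,7,8,10,11} on symbol x: members go to different blocks, giving {2,4,5,7,10,11} and {8}.
Split {0,1,6,12} by δ(·,x) → {0,1} and {6,12}.
Split {2,4,5,7,10,11} by δ(·,y) → {5,11} and {7,10} and {2} and {4}.
Stable partition: {0,1} | {5,11} | {8} | {6,12} | {7,10} | {2} | {4} — 7 equivalence classes.
0 and 6 end up in different blocks, so they are distinguishable. For instance, the string 'xx' is accepted from only 6.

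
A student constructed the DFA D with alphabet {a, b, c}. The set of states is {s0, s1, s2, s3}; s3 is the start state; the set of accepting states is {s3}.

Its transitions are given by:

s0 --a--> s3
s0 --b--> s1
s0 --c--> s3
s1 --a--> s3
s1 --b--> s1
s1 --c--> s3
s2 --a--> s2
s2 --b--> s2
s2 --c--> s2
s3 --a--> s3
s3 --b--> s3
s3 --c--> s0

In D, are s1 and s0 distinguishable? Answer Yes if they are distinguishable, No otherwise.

No

First remove the unreachable states {s2}; 3 states remain.
Initial partition by acceptance: {s3} | {s0,s1}.
No further refinement is possible. Final partition (2 blocks): {s3} | {s0,s1}.
s1 and s0 lie in the same block of the stable partition, so they are equivalent — no string distinguishes them.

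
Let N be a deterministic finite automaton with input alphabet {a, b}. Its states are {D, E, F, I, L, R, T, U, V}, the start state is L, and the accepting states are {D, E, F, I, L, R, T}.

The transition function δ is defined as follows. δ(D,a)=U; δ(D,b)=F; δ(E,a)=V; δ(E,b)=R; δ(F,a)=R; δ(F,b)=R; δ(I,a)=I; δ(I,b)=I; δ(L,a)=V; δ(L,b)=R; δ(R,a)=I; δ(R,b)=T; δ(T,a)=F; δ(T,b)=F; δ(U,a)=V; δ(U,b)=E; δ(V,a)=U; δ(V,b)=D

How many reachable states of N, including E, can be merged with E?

All states are reachable from the start state.
Start with accepting vs non-accepting: {D,E,F,I,L,R,T} | {U,V}.
Refine {D,E,F,I,L,R,T} on symbol a: members go to different blocks, giving {F,I,R,T} and {D,E,L}.
No further refinement is possible. Final partition (3 blocks): {F,I,R,T} | {U,V} | {D,E,L}.
State E belongs to the block {D,E,L}, which has 3 states.

3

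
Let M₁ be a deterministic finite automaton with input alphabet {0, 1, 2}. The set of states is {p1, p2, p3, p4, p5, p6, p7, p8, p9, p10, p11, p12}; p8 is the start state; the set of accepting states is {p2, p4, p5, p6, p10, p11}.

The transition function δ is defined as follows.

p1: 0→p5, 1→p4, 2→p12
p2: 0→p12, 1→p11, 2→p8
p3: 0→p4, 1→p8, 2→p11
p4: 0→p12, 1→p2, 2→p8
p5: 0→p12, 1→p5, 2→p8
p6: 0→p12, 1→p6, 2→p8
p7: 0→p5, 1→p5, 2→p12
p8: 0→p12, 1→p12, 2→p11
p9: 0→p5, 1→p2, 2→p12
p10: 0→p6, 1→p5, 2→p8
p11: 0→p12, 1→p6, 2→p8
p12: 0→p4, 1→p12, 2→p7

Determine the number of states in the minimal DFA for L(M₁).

4

States {p1,p3,p9,p10} cannot be reached from the start state, so discard them.
Start with accepting vs non-accepting: {p2,p4,p5,p6,p11} | {p7,p8,p12}.
On input 0, block {p7,p8,p12} splits into {p7,p12} and {p8}.
Split {p7,p12} by δ(·,1) → {p7} and {p12}.
The partition is now stable with 4 blocks: {p2,p4,p5,p6,p11} | {p7} | {p8} | {p12}.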